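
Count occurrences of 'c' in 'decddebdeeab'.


Scanning 'decddebdeeab' for 'c':
  Position 2: 'c' -> MATCH (count: 1)
Total occurrences of 'c': 1

1


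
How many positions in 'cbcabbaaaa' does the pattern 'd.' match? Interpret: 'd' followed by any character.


Pattern: d. means 'd' followed by any character.
Scanning 'cbcabbaaaa' position-by-position:
  Pos 0: window 'cb' -> no
  Pos 1: window 'bc' -> no
  Pos 2: window 'ca' -> no
  Pos 3: window 'ab' -> no
  Pos 4: window 'bb' -> no
  Pos 5: window 'ba' -> no
  Pos 6: window 'aa' -> no
  Pos 7: window 'aa' -> no
  Pos 8: window 'aa' -> no
  Pos 9: window 'a' -> no
Total matches: 0

0


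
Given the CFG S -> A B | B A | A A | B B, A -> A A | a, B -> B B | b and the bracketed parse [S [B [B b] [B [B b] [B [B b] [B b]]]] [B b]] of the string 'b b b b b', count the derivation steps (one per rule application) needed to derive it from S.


Every bracketed nonterminal node [X ...] in the tree is produced by exactly one rule application.
Reading the tree off as a leftmost derivation:
  Step 1: S  =>  B B   (applied S -> B B)
  Step 2: B B  =>  B B B   (applied B -> B B)
  Step 3: B B B  =>  b B B   (applied B -> b)
  Step 4: b B B  =>  b B B B   (applied B -> B B)
  Step 5: b B B B  =>  b b B B   (applied B -> b)
  Step 6: b b B B  =>  b b B B B   (applied B -> B B)
  Step 7: b b B B B  =>  b b b B B   (applied B -> b)
  Step 8: b b b B B  =>  b b b b B   (applied B -> b)
  Step 9: b b b b B  =>  b b b b b   (applied B -> b)
Final yield: b b b b b
Total rewrite steps: 9

9


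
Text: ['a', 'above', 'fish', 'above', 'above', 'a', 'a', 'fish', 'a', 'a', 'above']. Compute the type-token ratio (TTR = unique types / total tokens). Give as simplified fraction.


Tokens: 11
Unique types: ('a', 'above', 'fish') = 3
TTR = 3/11
Already in lowest terms.

3/11


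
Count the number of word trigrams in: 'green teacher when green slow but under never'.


Word trigrams from [8] words:
  Trigram 1: (green teacher when)
  Trigram 2: (teacher when green)
  Trigram 3: (when green slow)
  Trigram 4: (green slow but)
  Trigram 5: (slow but under)
  Trigram 6: (but under never)
Total word trigrams: 8 - 2 = 6

6


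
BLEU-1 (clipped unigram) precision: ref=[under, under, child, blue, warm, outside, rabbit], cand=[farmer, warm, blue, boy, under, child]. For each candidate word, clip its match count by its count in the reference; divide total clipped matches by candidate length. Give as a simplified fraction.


Reference word counts: {'blue': 1, 'child': 1, 'outside': 1, 'rabbit': 1, 'under': 2, 'warm': 1}
Checking each candidate word (with clipping):
  'farmer' -> not in reference -> no match (matches: 0)
  'warm' -> in reference (ref count 1, used 1/1) -> match (matches: 1)
  'blue' -> in reference (ref count 1, used 1/1) -> match (matches: 2)
  'boy' -> not in reference -> no match (matches: 2)
  'under' -> in reference (ref count 2, used 1/2) -> match (matches: 3)
  'child' -> in reference (ref count 1, used 1/1) -> match (matches: 4)
Clipped matches: 4, Candidate length: 6
Precision = 4/6 = 2/3

2/3


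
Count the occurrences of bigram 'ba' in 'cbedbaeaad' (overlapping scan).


Scanning 'cbedbaeaad' for bigram 'ba':
  Position 0: 'cb' -> no
  Position 1: 'be' -> no
  Position 2: 'ed' -> no
  Position 3: 'db' -> no
  Position 4: 'ba' -> MATCH
  Position 5: 'ae' -> no
  Position 6: 'ea' -> no
  Position 7: 'aa' -> no
  Position 8: 'ad' -> no
Total matches: 1

1


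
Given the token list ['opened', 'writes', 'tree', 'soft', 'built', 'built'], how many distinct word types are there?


Listing all tokens and tracking unique types:
  Token 1: 'opened' -> NEW (unique so far: 1)
  Token 2: 'writes' -> NEW (unique so far: 2)
  Token 3: 'tree' -> NEW (unique so far: 3)
  Token 4: 'soft' -> NEW (unique so far: 4)
  Token 5: 'built' -> NEW (unique so far: 5)
  Token 6: 'built' -> duplicate (unique so far: 5)
Unique types: ('built', 'opened', 'soft', 'tree', 'writes')
Vocabulary size: 5

5


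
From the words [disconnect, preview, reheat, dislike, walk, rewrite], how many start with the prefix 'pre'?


Checking each word for prefix 'pre':
  'disconnect' -> no (count: 0)
  'preview' -> YES, starts with 'pre' (count: 1)
  'reheat' -> no (count: 1)
  'dislike' -> no (count: 1)
  'walk' -> no (count: 1)
  'rewrite' -> no (count: 1)
Total with prefix 'pre': 1

1


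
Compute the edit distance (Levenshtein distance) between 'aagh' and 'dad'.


Building DP table for s1='aagh' (len 4) and s2='dad' (len 3):
       d  a  d
    0  1  2  3
  a 1  1  1  2
  a 2  2  1  2
  g 3  3  2  2
  h 4  4  3  3
Edit distance = dp[4][3] = 3

3


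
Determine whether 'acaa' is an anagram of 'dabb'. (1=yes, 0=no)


Sort characters of 'acaa': 'aaac'
Sort characters of 'dabb': 'abbd'
Sorted forms differ -> they are NOT anagrams
Result: 0

0


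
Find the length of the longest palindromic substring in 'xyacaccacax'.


Scanning 'xyacaccacax' for palindromic substrings.
Substring at positions 2-9: 'acaccaca'.
Check: reverse('acaccaca') = 'acaccaca' -> palindrome confirmed.
Neighbouring characters ('y' / 'x') break symmetry, so it cannot extend further.
No longer palindromic substring exists; longest length = 8

8


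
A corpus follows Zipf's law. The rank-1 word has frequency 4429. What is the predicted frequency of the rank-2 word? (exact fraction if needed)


Zipf's law: freq(rank) = f1 / rank
f1 = 4429, rank = 2
freq = 4429 / 2
GCD(4429, 2) = 1
Simplified: 4429/2

4429/2


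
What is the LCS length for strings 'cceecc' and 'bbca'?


DP table for LCS of 'cceecc' and 'bbca':
       b  b  c  a
    0  0  0  0  0
  c 0  0  0  1  1
  c 0  0  0  1  1
  e 0  0  0  1  1
  e 0  0  0  1  1
  c 0  0  0  1  1
  c 0  0  0  1  1
LCS: 'c'
LCS length = 1

1


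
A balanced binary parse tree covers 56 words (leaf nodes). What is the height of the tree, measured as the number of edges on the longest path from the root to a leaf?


In a balanced binary tree with n leaves the deepest leaf is ceil(log2(n)) edges below the root.
log2(56) = 5.8074
ceil(5.8074) = 6
height (edges) = 6

6


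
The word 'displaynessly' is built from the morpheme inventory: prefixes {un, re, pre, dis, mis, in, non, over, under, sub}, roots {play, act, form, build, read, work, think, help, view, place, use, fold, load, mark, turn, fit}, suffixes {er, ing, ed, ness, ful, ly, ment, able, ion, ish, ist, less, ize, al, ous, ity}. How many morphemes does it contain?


Segmenting 'displaynessly' against the inventory:
  'dis' -> prefix (morpheme 1)
  'play' -> root (morpheme 2)
  'ness' -> suffix (morpheme 3)
  'ly' -> suffix (morpheme 4)
Total morphemes: 4

4


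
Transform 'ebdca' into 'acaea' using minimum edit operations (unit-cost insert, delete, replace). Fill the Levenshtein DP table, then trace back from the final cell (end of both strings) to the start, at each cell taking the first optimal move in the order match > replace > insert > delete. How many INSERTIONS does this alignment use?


Edit distance = 4. Backtracking from cell (5, 5) with preference match > replace > insert > delete,
then listing the resulting alignment 'ebdca' -> 'acaea' left to right:
  Step 1: replace e->a
  Step 2: replace b->c
  Step 3: replace d->a
  Step 4: replace c->e
  Step 5: keep 'a'
Total insertions: 0

0


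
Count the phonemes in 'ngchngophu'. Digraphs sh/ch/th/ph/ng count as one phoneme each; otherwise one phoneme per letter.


Parsing 'ngchngophu' greedily, digraphs first:
  'ng' -> digraph (1 consonant phoneme) (phonemes so far: 1)
  'ch' -> digraph (1 consonant phoneme) (phonemes so far: 2)
  'ng' -> digraph (1 consonant phoneme) (phonemes so far: 3)
  'o' -> vowel phoneme (phonemes so far: 4)
  'ph' -> digraph (1 consonant phoneme) (phonemes so far: 5)
  'u' -> vowel phoneme (phonemes so far: 6)
Total phonemes: 6

6


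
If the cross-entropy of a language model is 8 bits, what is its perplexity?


Perplexity formula: PP = 2^H
H = 8
PP = 2^8
Steps: 2^1 = 2, 2^2 = 4, 2^3 = 8, 2^4 = 16, 2^5 = 32, 2^6 = 64, 2^7 = 128, 2^8 = 256
PP = 256

256


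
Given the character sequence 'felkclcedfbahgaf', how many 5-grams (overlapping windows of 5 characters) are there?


String 'felkclcedfbahgaf' has length L = 16.
Number of overlapping n-grams = L - n + 1
Substituting: 16 - 5 + 1 = 12

12


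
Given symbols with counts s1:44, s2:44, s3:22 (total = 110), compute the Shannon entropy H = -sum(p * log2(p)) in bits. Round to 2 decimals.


Computing entropy H = -sum(p_i * log2(p_i)):
  s1: p = 44/110 = 0.4000, -p*log2(p) = 0.5288
  s2: p = 44/110 = 0.4000, -p*log2(p) = 0.5288
  s3: p = 22/110 = 0.2000, -p*log2(p) = 0.4644
H = sum of terms = 1.5220
Rounded to 2 decimals: 1.52

1.52


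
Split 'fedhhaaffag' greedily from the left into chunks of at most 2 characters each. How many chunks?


'fedhhaaffag' has 11 characters.
Chunking with max size 2:
  Chunk 1: 'fe' (positions 0-1)
  Chunk 2: 'dh' (positions 2-3)
  Chunk 3: 'ha' (positions 4-5)
  Chunk 4: 'af' (positions 6-7)
  Chunk 5: 'fa' (positions 8-9)
  Chunk 6: 'g' (positions 10-10)
Total chunks: ceil(11 / 2) = 6

6


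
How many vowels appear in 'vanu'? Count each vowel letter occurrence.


Scanning each character of 'vanu':
  Position 1: 'v' -> consonant (running count: 0)
  Position 2: 'a' -> vowel (running count: 1)
  Position 3: 'n' -> consonant (running count: 1)
  Position 4: 'u' -> vowel (running count: 2)
Total vowels: 2

2


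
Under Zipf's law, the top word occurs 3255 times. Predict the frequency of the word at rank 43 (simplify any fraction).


Zipf's law: freq(rank) = f1 / rank
f1 = 3255, rank = 43
freq = 3255 / 43
GCD(3255, 43) = 1
Simplified: 3255/43

3255/43


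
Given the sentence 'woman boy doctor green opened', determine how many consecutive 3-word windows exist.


Word trigrams from [5] words:
  Trigram 1: (woman boy doctor)
  Trigram 2: (boy doctor green)
  Trigram 3: (doctor green opened)
Total word trigrams: 5 - 2 = 3

3


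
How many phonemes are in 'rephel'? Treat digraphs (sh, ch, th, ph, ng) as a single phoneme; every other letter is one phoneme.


Parsing 'rephel' greedily, digraphs first:
  'r' -> consonant phoneme (phonemes so far: 1)
  'e' -> vowel phoneme (phonemes so far: 2)
  'ph' -> digraph (1 consonant phoneme) (phonemes so far: 3)
  'e' -> vowel phoneme (phonemes so far: 4)
  'l' -> consonant phoneme (phonemes so far: 5)
Total phonemes: 5

5


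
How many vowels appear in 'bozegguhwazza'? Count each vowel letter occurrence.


Scanning each character of 'bozegguhwazza':
  Position 1: 'b' -> consonant (running count: 0)
  Position 2: 'o' -> vowel (running count: 1)
  Position 3: 'z' -> consonant (running count: 1)
  Position 4: 'e' -> vowel (running count: 2)
  Position 5: 'g' -> consonant (running count: 2)
  Position 6: 'g' -> consonant (running count: 2)
  Position 7: 'u' -> vowel (running count: 3)
  Position 8: 'h' -> consonant (running count: 3)
  Position 9: 'w' -> consonant (running count: 3)
  Position 10: 'a' -> vowel (running count: 4)
  Position 11: 'z' -> consonant (running count: 4)
  Position 12: 'z' -> consonant (running count: 4)
  Position 13: 'a' -> vowel (running count: 5)
Total vowels: 5

5


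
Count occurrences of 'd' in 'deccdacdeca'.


Scanning 'deccdacdeca' for 'd':
  Position 0: 'd' -> MATCH (count: 1)
  Position 4: 'd' -> MATCH (count: 2)
  Position 7: 'd' -> MATCH (count: 3)
Total occurrences of 'd': 3

3


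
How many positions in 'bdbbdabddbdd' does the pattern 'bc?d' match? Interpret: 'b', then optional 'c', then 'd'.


Pattern: bc?d means 'b', then optional 'c', then 'd'.
Scanning 'bdbbdabddbdd' position-by-position:
  Pos 0: window 'bdb' -> MATCH
  Pos 1: window 'dbb' -> no
  Pos 2: window 'bbd' -> no
  Pos 3: window 'bda' -> MATCH
  Pos 4: window 'dab' -> no
  Pos 5: window 'abd' -> no
  Pos 6: window 'bdd' -> MATCH
  Pos 7: window 'ddb' -> no
  Pos 8: window 'dbd' -> no
  Pos 9: window 'bdd' -> MATCH
  Pos 10: window 'dd' -> no
  Pos 11: window 'd' -> no
Total matches: 4

4


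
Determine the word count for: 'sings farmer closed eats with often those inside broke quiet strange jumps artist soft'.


Counting words by splitting on spaces:
  Word 1: 'sings'
  Word 2: 'farmer'
  Word 3: 'closed'
  Word 4: 'eats'
  Word 5: 'with'
  Word 6: 'often'
  Word 7: 'those'
  Word 8: 'inside'
  Word 9: 'broke'
  Word 10: 'quiet'
  Word 11: 'strange'
  Word 12: 'jumps'
  Word 13: 'artist'
  Word 14: 'soft'
Total words: 14

14


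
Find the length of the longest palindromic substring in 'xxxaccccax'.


Scanning 'xxxaccccax' for palindromic substrings.
Substring at positions 2-9: 'xaccccax'.
Check: reverse('xaccccax') = 'xaccccax' -> palindrome confirmed.
Neighbouring characters ('x' / '-') break symmetry, so it cannot extend further.
No longer palindromic substring exists; longest length = 8

8


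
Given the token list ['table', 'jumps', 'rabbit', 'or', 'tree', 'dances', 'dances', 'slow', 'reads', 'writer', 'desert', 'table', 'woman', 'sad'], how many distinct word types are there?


Listing all tokens and tracking unique types:
  Token 1: 'table' -> NEW (unique so far: 1)
  Token 2: 'jumps' -> NEW (unique so far: 2)
  Token 3: 'rabbit' -> NEW (unique so far: 3)
  Token 4: 'or' -> NEW (unique so far: 4)
  Token 5: 'tree' -> NEW (unique so far: 5)
  Token 6: 'dances' -> NEW (unique so far: 6)
  Token 7: 'dances' -> duplicate (unique so far: 6)
  Token 8: 'slow' -> NEW (unique so far: 7)
  Token 9: 'reads' -> NEW (unique so far: 8)
  Token 10: 'writer' -> NEW (unique so far: 9)
  Token 11: 'desert' -> NEW (unique so far: 10)
  Token 12: 'table' -> duplicate (unique so far: 10)
  Token 13: 'woman' -> NEW (unique so far: 11)
  Token 14: 'sad' -> NEW (unique so far: 12)
Unique types: ('dances', 'desert', 'jumps', 'or', 'rabbit', 'reads', 'sad', 'slow', 'table', 'tree', 'woman', 'writer')
Vocabulary size: 12

12


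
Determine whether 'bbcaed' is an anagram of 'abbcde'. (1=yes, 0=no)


Sort characters of 'bbcaed': 'abbcde'
Sort characters of 'abbcde': 'abbcde'
Sorted forms match -> they ARE anagrams
Result: 1

1


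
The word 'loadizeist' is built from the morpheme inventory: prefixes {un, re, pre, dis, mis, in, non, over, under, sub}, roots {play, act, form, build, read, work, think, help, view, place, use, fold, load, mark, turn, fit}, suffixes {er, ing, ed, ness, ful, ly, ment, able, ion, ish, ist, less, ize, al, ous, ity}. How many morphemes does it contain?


Segmenting 'loadizeist' against the inventory:
  'load' -> root (morpheme 1)
  'ize' -> suffix (morpheme 2)
  'ist' -> suffix (morpheme 3)
Total morphemes: 3

3


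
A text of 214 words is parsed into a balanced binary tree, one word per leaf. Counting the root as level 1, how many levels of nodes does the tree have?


In a balanced binary tree with n leaves the deepest leaf is ceil(log2(n)) edges below the root,
so counting node levels inclusive of root and leaves gives ceil(log2(n)) + 1 levels.
log2(214) = 7.7415
ceil(7.7415) = 8
levels = 8 + 1 = 9

9


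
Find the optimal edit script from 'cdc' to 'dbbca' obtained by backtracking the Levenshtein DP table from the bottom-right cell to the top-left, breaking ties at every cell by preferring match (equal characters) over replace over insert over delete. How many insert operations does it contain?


Edit distance = 4. Backtracking from cell (3, 5) with preference match > replace > insert > delete,
then listing the resulting alignment 'cdc' -> 'dbbca' left to right:
  Step 1: insert 'd' [insertion #1]
  Step 2: replace c->b
  Step 3: replace d->b
  Step 4: keep 'c'
  Step 5: insert 'a' [insertion #2]
Total insertions: 2

2


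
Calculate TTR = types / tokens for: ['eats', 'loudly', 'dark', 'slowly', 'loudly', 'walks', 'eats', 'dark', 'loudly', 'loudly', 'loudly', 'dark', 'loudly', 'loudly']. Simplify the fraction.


Tokens: 14
Unique types: ('dark', 'eats', 'loudly', 'slowly', 'walks') = 5
TTR = 5/14
Already in lowest terms.

5/14


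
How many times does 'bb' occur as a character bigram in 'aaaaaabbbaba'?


Scanning 'aaaaaabbbaba' for bigram 'bb':
  Position 0: 'aa' -> no
  Position 1: 'aa' -> no
  Position 2: 'aa' -> no
  Position 3: 'aa' -> no
  Position 4: 'aa' -> no
  Position 5: 'ab' -> no
  Position 6: 'bb' -> MATCH
  Position 7: 'bb' -> MATCH
  Position 8: 'ba' -> no
  Position 9: 'ab' -> no
  Position 10: 'ba' -> no
Total matches: 2

2


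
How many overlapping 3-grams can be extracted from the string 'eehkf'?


String 'eehkf' has length L = 5.
Number of overlapping n-grams = L - n + 1
Substituting: 5 - 3 + 1 = 3

3


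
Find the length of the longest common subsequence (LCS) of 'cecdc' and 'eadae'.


DP table for LCS of 'cecdc' and 'eadae':
       e  a  d  a  e
    0  0  0  0  0  0
  c 0  0  0  0  0  0
  e 0  1  1  1  1  1
  c 0  1  1  1  1  1
  d 0  1  1  2  2  2
  c 0  1  1  2  2  2
LCS: 'ed'
LCS length = 2

2


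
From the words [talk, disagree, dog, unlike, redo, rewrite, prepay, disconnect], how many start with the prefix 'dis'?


Checking each word for prefix 'dis':
  'talk' -> no (count: 0)
  'disagree' -> YES, starts with 'dis' (count: 1)
  'dog' -> no (count: 1)
  'unlike' -> no (count: 1)
  'redo' -> no (count: 1)
  'rewrite' -> no (count: 1)
  'prepay' -> no (count: 1)
  'disconnect' -> YES, starts with 'dis' (count: 2)
Total with prefix 'dis': 2

2


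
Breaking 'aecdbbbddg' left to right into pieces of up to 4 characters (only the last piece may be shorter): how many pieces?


'aecdbbbddg' has 10 characters.
Chunking with max size 4:
  Chunk 1: 'aecd' (positions 0-3)
  Chunk 2: 'bbbd' (positions 4-7)
  Chunk 3: 'dg' (positions 8-9)
Total chunks: ceil(10 / 4) = 3

3


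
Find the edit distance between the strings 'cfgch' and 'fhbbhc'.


Building DP table for s1='cfgch' (len 5) and s2='fhbbhc' (len 6):
       f  h  b  b  h  c
    0  1  2  3  4  5  6
  c 1  1  2  3  4  5  5
  f 2  1  2  3  4  5  6
  g 3  2  2  3  4  5  6
  c 4  3  3  3  4  5  5
  h 5  4  3  4  4  4  5
Edit distance = dp[5][6] = 5

5


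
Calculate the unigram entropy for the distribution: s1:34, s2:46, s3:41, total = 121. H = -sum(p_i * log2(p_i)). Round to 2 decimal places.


Computing entropy H = -sum(p_i * log2(p_i)):
  s1: p = 34/121 = 0.2810, -p*log2(p) = 0.5146
  s2: p = 46/121 = 0.3802, -p*log2(p) = 0.5304
  s3: p = 41/121 = 0.3388, -p*log2(p) = 0.5290
H = sum of terms = 1.5740
Rounded to 2 decimals: 1.57

1.57


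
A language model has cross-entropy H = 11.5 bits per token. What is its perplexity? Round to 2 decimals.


Perplexity formula: PP = 2^H
H = 11.5
PP = 2^11.5
Decompose: 2^11.5 = 2^11 * 2^0.5 = 2^11 * sqrt(2)
2^11 = 2048, sqrt(2) ~ 1.4142136
PP ~ 2048 * 1.4142136 = 2896.3094528
Rounded to 2 decimals: 2896.31

2896.31


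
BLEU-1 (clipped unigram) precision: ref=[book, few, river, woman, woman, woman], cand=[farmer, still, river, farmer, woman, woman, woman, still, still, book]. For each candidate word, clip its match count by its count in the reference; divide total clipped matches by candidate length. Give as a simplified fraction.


Reference word counts: {'book': 1, 'few': 1, 'river': 1, 'woman': 3}
Checking each candidate word (with clipping):
  'farmer' -> not in reference -> no match (matches: 0)
  'still' -> not in reference -> no match (matches: 0)
  'river' -> in reference (ref count 1, used 1/1) -> match (matches: 1)
  'farmer' -> not in reference -> no match (matches: 1)
  'woman' -> in reference (ref count 3, used 1/3) -> match (matches: 2)
  'woman' -> in reference (ref count 3, used 2/3) -> match (matches: 3)
  'woman' -> in reference (ref count 3, used 3/3) -> match (matches: 4)
  'still' -> not in reference -> no match (matches: 4)
  'still' -> not in reference -> no match (matches: 4)
  'book' -> in reference (ref count 1, used 1/1) -> match (matches: 5)
Clipped matches: 5, Candidate length: 10
Precision = 5/10 = 1/2

1/2


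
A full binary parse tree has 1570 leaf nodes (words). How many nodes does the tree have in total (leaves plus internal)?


Leaf nodes (terminals): 1570
Internal nodes = n - 1 = 1570 - 1 = 1569
Total = leaves + internal = 1570 + 1569 = 3139

3139


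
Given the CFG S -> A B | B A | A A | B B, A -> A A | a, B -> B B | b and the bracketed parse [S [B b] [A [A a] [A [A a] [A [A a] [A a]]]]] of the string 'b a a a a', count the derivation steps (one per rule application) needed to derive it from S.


Every bracketed nonterminal node [X ...] in the tree is produced by exactly one rule application.
Reading the tree off as a leftmost derivation:
  Step 1: S  =>  B A   (applied S -> B A)
  Step 2: B A  =>  b A   (applied B -> b)
  Step 3: b A  =>  b A A   (applied A -> A A)
  Step 4: b A A  =>  b a A   (applied A -> a)
  Step 5: b a A  =>  b a A A   (applied A -> A A)
  Step 6: b a A A  =>  b a a A   (applied A -> a)
  Step 7: b a a A  =>  b a a A A   (applied A -> A A)
  Step 8: b a a A A  =>  b a a a A   (applied A -> a)
  Step 9: b a a a A  =>  b a a a a   (applied A -> a)
Final yield: b a a a a
Total rewrite steps: 9

9


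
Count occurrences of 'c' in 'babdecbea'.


Scanning 'babdecbea' for 'c':
  Position 5: 'c' -> MATCH (count: 1)
Total occurrences of 'c': 1

1


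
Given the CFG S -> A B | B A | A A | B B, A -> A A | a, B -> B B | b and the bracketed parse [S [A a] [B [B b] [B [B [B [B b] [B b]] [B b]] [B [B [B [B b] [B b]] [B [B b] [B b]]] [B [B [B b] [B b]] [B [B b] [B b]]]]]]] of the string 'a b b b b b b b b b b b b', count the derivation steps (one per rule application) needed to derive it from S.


Every bracketed nonterminal node [X ...] in the tree is produced by exactly one rule application.
Reading the tree off as a leftmost derivation:
  Step 1: S  =>  A B   (applied S -> A B)
  Step 2: A B  =>  a B   (applied A -> a)
  Step 3: a B  =>  a B B   (applied B -> B B)
  Step 4: a B B  =>  a b B   (applied B -> b)
  Step 5: a b B  =>  a b B B   (applied B -> B B)
  Step 6: a b B B  =>  a b B B B   (applied B -> B B)
  Step 7: a b B B B  =>  a b B B B B   (applied B -> B B)
  Step 8: a b B B B B  =>  a b b B B B   (applied B -> b)
  Step 9: a b b B B B  =>  a b b b B B   (applied B -> b)
  Step 10: a b b b B B  =>  a b b b b B   (applied B -> b)
  Step 11: a b b b b B  =>  a b b b b B B   (applied B -> B B)
  Step 12: a b b b b B B  =>  a b b b b B B B   (applied B -> B B)
  Step 13: a b b b b B B B  =>  a b b b b B B B B   (applied B -> B B)
  Step 14: a b b b b B B B B  =>  a b b b b b B B B   (applied B -> b)
  Step 15: a b b b b b B B B  =>  a b b b b b b B B   (applied B -> b)
  Step 16: a b b b b b b B B  =>  a b b b b b b B B B   (applied B -> B B)
  Step 17: a b b b b b b B B B  =>  a b b b b b b b B B   (applied B -> b)
  Step 18: a b b b b b b b B B  =>  a b b b b b b b b B   (applied B -> b)
  Step 19: a b b b b b b b b B  =>  a b b b b b b b b B B   (applied B -> B B)
  Step 20: a b b b b b b b b B B  =>  a b b b b b b b b B B B   (applied B -> B B)
  Step 21: a b b b b b b b b B B B  =>  a b b b b b b b b b B B   (applied B -> b)
  Step 22: a b b b b b b b b b B B  =>  a b b b b b b b b b b B   (applied B -> b)
  Step 23: a b b b b b b b b b b B  =>  a b b b b b b b b b b B B   (applied B -> B B)
  Step 24: a b b b b b b b b b b B B  =>  a b b b b b b b b b b b B   (applied B -> b)
  Step 25: a b b b b b b b b b b b B  =>  a b b b b b b b b b b b b   (applied B -> b)
Final yield: a b b b b b b b b b b b b
Total rewrite steps: 25

25


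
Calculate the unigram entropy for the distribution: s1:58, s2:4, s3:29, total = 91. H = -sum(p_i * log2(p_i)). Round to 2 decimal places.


Computing entropy H = -sum(p_i * log2(p_i)):
  s1: p = 58/91 = 0.6374, -p*log2(p) = 0.4142
  s2: p = 4/91 = 0.0440, -p*log2(p) = 0.1981
  s3: p = 29/91 = 0.3187, -p*log2(p) = 0.5258
H = sum of terms = 1.1381
Rounded to 2 decimals: 1.14

1.14


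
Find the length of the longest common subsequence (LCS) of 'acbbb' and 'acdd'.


DP table for LCS of 'acbbb' and 'acdd':
       a  c  d  d
    0  0  0  0  0
  a 0  1  1  1  1
  c 0  1  2  2  2
  b 0  1  2  2  2
  b 0  1  2  2  2
  b 0  1  2  2  2
LCS: 'ac'
LCS length = 2

2


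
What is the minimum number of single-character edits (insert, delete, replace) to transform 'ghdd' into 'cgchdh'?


Building DP table for s1='ghdd' (len 4) and s2='cgchdh' (len 6):
       c  g  c  h  d  h
    0  1  2  3  4  5  6
  g 1  1  1  2  3  4  5
  h 2  2  2  2  2  3  4
  d 3  3  3  3  3  2  3
  d 4  4  4  4  4  3  3
Edit distance = dp[4][6] = 3

3


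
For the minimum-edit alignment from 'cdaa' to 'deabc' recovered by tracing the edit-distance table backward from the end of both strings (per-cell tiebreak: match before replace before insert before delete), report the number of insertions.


Edit distance = 4. Backtracking from cell (4, 5) with preference match > replace > insert > delete,
then listing the resulting alignment 'cdaa' -> 'deabc' left to right:
  Step 1: replace c->d
  Step 2: replace d->e
  Step 3: keep 'a'
  Step 4: insert 'b' [insertion #1]
  Step 5: replace a->c
Total insertions: 1

1


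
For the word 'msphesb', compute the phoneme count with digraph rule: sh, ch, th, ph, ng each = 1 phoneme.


Parsing 'msphesb' greedily, digraphs first:
  'm' -> consonant phoneme (phonemes so far: 1)
  's' -> consonant phoneme (phonemes so far: 2)
  'ph' -> digraph (1 consonant phoneme) (phonemes so far: 3)
  'e' -> vowel phoneme (phonemes so far: 4)
  's' -> consonant phoneme (phonemes so far: 5)
  'b' -> consonant phoneme (phonemes so far: 6)
Total phonemes: 6

6


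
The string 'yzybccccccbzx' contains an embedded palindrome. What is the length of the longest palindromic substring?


Scanning 'yzybccccccbzx' for palindromic substrings.
Substring at positions 3-10: 'bccccccb'.
Check: reverse('bccccccb') = 'bccccccb' -> palindrome confirmed.
Neighbouring characters ('y' / 'z') break symmetry, so it cannot extend further.
No longer palindromic substring exists; longest length = 8

8


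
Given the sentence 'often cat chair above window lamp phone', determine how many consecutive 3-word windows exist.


Word trigrams from [7] words:
  Trigram 1: (often cat chair)
  Trigram 2: (cat chair above)
  Trigram 3: (chair above window)
  Trigram 4: (above window lamp)
  Trigram 5: (window lamp phone)
Total word trigrams: 7 - 2 = 5

5


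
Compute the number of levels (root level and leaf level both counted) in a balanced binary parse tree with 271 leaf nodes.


In a balanced binary tree with n leaves the deepest leaf is ceil(log2(n)) edges below the root,
so counting node levels inclusive of root and leaves gives ceil(log2(n)) + 1 levels.
log2(271) = 8.0821
ceil(8.0821) = 9
levels = 9 + 1 = 10

10


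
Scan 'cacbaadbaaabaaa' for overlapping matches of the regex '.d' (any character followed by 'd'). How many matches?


Pattern: .d means any character followed by 'd'.
Scanning 'cacbaadbaaabaaa' position-by-position:
  Pos 0: window 'ca' -> no
  Pos 1: window 'ac' -> no
  Pos 2: window 'cb' -> no
  Pos 3: window 'ba' -> no
  Pos 4: window 'aa' -> no
  Pos 5: window 'ad' -> MATCH
  Pos 6: window 'db' -> no
  Pos 7: window 'ba' -> no
  Pos 8: window 'aa' -> no
  Pos 9: window 'aa' -> no
  Pos 10: window 'ab' -> no
  Pos 11: window 'ba' -> no
  Pos 12: window 'aa' -> no
  Pos 13: window 'aa' -> no
  Pos 14: window 'a' -> no
Total matches: 1

1


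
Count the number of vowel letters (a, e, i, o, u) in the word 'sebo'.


Scanning each character of 'sebo':
  Position 1: 's' -> consonant (running count: 0)
  Position 2: 'e' -> vowel (running count: 1)
  Position 3: 'b' -> consonant (running count: 1)
  Position 4: 'o' -> vowel (running count: 2)
Total vowels: 2

2


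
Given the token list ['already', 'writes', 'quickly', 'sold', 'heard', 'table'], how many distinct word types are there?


Listing all tokens and tracking unique types:
  Token 1: 'already' -> NEW (unique so far: 1)
  Token 2: 'writes' -> NEW (unique so far: 2)
  Token 3: 'quickly' -> NEW (unique so far: 3)
  Token 4: 'sold' -> NEW (unique so far: 4)
  Token 5: 'heard' -> NEW (unique so far: 5)
  Token 6: 'table' -> NEW (unique so far: 6)
Unique types: ('already', 'heard', 'quickly', 'sold', 'table', 'writes')
Vocabulary size: 6

6


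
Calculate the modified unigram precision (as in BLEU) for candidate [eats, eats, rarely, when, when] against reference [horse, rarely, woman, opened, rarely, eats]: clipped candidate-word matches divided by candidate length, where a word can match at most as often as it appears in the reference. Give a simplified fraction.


Reference word counts: {'eats': 1, 'horse': 1, 'opened': 1, 'rarely': 2, 'woman': 1}
Checking each candidate word (with clipping):
  'eats' -> in reference (ref count 1, used 1/1) -> match (matches: 1)
  'eats' -> ref count 1 already used up (1/1) -> clipped, no match (matches: 1)
  'rarely' -> in reference (ref count 2, used 1/2) -> match (matches: 2)
  'when' -> not in reference -> no match (matches: 2)
  'when' -> not in reference -> no match (matches: 2)
Clipped matches: 2, Candidate length: 5
Precision = 2/5

2/5


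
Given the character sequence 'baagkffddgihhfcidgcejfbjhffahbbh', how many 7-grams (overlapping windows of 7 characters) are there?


String 'baagkffddgihhfcidgcejfbjhffahbbh' has length L = 32.
Number of overlapping n-grams = L - n + 1
Substituting: 32 - 7 + 1 = 26

26


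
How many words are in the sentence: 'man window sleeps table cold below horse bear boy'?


Counting words by splitting on spaces:
  Word 1: 'man'
  Word 2: 'window'
  Word 3: 'sleeps'
  Word 4: 'table'
  Word 5: 'cold'
  Word 6: 'below'
  Word 7: 'horse'
  Word 8: 'bear'
  Word 9: 'boy'
Total words: 9

9


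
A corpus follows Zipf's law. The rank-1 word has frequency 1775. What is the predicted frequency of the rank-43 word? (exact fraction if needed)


Zipf's law: freq(rank) = f1 / rank
f1 = 1775, rank = 43
freq = 1775 / 43
GCD(1775, 43) = 1
Simplified: 1775/43

1775/43


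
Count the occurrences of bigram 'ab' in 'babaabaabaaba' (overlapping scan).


Scanning 'babaabaabaaba' for bigram 'ab':
  Position 0: 'ba' -> no
  Position 1: 'ab' -> MATCH
  Position 2: 'ba' -> no
  Position 3: 'aa' -> no
  Position 4: 'ab' -> MATCH
  Position 5: 'ba' -> no
  Position 6: 'aa' -> no
  Position 7: 'ab' -> MATCH
  Position 8: 'ba' -> no
  Position 9: 'aa' -> no
  Position 10: 'ab' -> MATCH
  Position 11: 'ba' -> no
Total matches: 4

4


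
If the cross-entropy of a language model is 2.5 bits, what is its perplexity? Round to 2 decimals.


Perplexity formula: PP = 2^H
H = 2.5
PP = 2^2.5
Decompose: 2^2.5 = 2^2 * 2^0.5 = 2^2 * sqrt(2)
2^2 = 4, sqrt(2) ~ 1.4142136
PP ~ 4 * 1.4142136 = 5.6568544
Rounded to 2 decimals: 5.66

5.66


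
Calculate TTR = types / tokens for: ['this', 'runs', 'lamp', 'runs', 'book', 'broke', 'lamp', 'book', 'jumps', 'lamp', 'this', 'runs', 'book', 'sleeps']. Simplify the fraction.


Tokens: 14
Unique types: ('book', 'broke', 'jumps', 'lamp', 'runs', 'sleeps', 'this') = 7
TTR = 7/14
Simplify: divide both by 7 -> 1/2
TTR = 1/2

1/2


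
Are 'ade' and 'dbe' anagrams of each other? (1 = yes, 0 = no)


Sort characters of 'ade': 'ade'
Sort characters of 'dbe': 'bde'
Sorted forms differ -> they are NOT anagrams
Result: 0

0


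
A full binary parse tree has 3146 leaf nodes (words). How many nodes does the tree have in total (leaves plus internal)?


Leaf nodes (terminals): 3146
Internal nodes = n - 1 = 3146 - 1 = 3145
Total = leaves + internal = 3146 + 3145 = 6291

6291


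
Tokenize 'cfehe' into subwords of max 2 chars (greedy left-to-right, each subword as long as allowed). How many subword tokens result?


'cfehe' has 5 characters.
Chunking with max size 2:
  Chunk 1: 'cf' (positions 0-1)
  Chunk 2: 'eh' (positions 2-3)
  Chunk 3: 'e' (positions 4-4)
Total chunks: ceil(5 / 2) = 3

3


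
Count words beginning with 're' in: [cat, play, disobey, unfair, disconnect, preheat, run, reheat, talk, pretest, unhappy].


Checking each word for prefix 're':
  'cat' -> no (count: 0)
  'play' -> no (count: 0)
  'disobey' -> no (count: 0)
  'unfair' -> no (count: 0)
  'disconnect' -> no (count: 0)
  'preheat' -> no (count: 0)
  'run' -> no (count: 0)
  'reheat' -> YES, starts with 're' (count: 1)
  'talk' -> no (count: 1)
  'pretest' -> no (count: 1)
  'unhappy' -> no (count: 1)
Total with prefix 're': 1

1


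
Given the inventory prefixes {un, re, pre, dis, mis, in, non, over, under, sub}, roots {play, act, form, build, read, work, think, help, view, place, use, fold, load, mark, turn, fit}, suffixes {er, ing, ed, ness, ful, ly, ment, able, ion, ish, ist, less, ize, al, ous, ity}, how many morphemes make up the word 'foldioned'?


Segmenting 'foldioned' against the inventory:
  'fold' -> root (morpheme 1)
  'ion' -> suffix (morpheme 2)
  'ed' -> suffix (morpheme 3)
Total morphemes: 3

3


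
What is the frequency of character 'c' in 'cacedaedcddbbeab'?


Scanning 'cacedaedcddbbeab' for 'c':
  Position 0: 'c' -> MATCH (count: 1)
  Position 2: 'c' -> MATCH (count: 2)
  Position 8: 'c' -> MATCH (count: 3)
Total occurrences of 'c': 3

3


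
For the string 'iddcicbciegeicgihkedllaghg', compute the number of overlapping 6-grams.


String 'iddcicbciegeicgihkedllaghg' has length L = 26.
Number of overlapping n-grams = L - n + 1
Substituting: 26 - 6 + 1 = 21

21


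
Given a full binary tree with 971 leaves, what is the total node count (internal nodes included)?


Leaf nodes (terminals): 971
Internal nodes = n - 1 = 971 - 1 = 970
Total = leaves + internal = 971 + 970 = 1941

1941


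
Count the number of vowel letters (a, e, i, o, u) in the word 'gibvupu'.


Scanning each character of 'gibvupu':
  Position 1: 'g' -> consonant (running count: 0)
  Position 2: 'i' -> vowel (running count: 1)
  Position 3: 'b' -> consonant (running count: 1)
  Position 4: 'v' -> consonant (running count: 1)
  Position 5: 'u' -> vowel (running count: 2)
  Position 6: 'p' -> consonant (running count: 2)
  Position 7: 'u' -> vowel (running count: 3)
Total vowels: 3

3


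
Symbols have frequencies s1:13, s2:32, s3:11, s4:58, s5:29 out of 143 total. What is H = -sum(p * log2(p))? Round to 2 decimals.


Computing entropy H = -sum(p_i * log2(p_i)):
  s1: p = 13/143 = 0.0909, -p*log2(p) = 0.3145
  s2: p = 32/143 = 0.2238, -p*log2(p) = 0.4833
  s3: p = 11/143 = 0.0769, -p*log2(p) = 0.2846
  s4: p = 58/143 = 0.4056, -p*log2(p) = 0.5280
  s5: p = 29/143 = 0.2028, -p*log2(p) = 0.4668
H = sum of terms = 2.0772
Rounded to 2 decimals: 2.08

2.08


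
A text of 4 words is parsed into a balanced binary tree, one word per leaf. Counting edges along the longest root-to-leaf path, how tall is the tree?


In a balanced binary tree with n leaves the deepest leaf is ceil(log2(n)) edges below the root.
log2(4) = 2.0000
ceil(2.0000) = 2
height (edges) = 2

2


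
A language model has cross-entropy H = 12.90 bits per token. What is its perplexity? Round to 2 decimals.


Perplexity formula: PP = 2^H
H = 12.90
PP = 2^12.90
Decompose: 2^12.90 = 2^12 * 2^0.90
2^12 = 4096, 2^0.90 ~ 1.8660660
PP ~ 4096 * 1.8660660 = 7643.4063360
Rounded to 2 decimals: 7643.41

7643.41


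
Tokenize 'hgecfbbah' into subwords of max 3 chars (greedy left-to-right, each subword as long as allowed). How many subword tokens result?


'hgecfbbah' has 9 characters.
Chunking with max size 3:
  Chunk 1: 'hge' (positions 0-2)
  Chunk 2: 'cfb' (positions 3-5)
  Chunk 3: 'bah' (positions 6-8)
Total chunks: ceil(9 / 3) = 3

3


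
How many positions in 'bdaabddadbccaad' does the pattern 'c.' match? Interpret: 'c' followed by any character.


Pattern: c. means 'c' followed by any character.
Scanning 'bdaabddadbccaad' position-by-position:
  Pos 0: window 'bd' -> no
  Pos 1: window 'da' -> no
  Pos 2: window 'aa' -> no
  Pos 3: window 'ab' -> no
  Pos 4: window 'bd' -> no
  Pos 5: window 'dd' -> no
  Pos 6: window 'da' -> no
  Pos 7: window 'ad' -> no
  Pos 8: window 'db' -> no
  Pos 9: window 'bc' -> no
  Pos 10: window 'cc' -> MATCH
  Pos 11: window 'ca' -> MATCH
  Pos 12: window 'aa' -> no
  Pos 13: window 'ad' -> no
  Pos 14: window 'd' -> no
Total matches: 2

2


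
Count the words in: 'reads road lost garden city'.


Counting words by splitting on spaces:
  Word 1: 'reads'
  Word 2: 'road'
  Word 3: 'lost'
  Word 4: 'garden'
  Word 5: 'city'
Total words: 5

5


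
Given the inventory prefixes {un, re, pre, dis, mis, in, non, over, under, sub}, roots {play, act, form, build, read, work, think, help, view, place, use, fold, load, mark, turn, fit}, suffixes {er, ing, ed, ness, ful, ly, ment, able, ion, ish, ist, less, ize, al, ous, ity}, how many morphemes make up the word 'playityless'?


Segmenting 'playityless' against the inventory:
  'play' -> root (morpheme 1)
  'ity' -> suffix (morpheme 2)
  'less' -> suffix (morpheme 3)
Total morphemes: 3

3


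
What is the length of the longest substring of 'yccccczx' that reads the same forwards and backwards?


Scanning 'yccccczx' for palindromic substrings.
Substring at positions 1-5: 'ccccc'.
Check: reverse('ccccc') = 'ccccc' -> palindrome confirmed.
Neighbouring characters ('y' / 'z') break symmetry, so it cannot extend further.
No longer palindromic substring exists; longest length = 5

5


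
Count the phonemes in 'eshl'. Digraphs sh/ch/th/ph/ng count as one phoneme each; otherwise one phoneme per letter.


Parsing 'eshl' greedily, digraphs first:
  'e' -> vowel phoneme (phonemes so far: 1)
  'sh' -> digraph (1 consonant phoneme) (phonemes so far: 2)
  'l' -> consonant phoneme (phonemes so far: 3)
Total phonemes: 3

3


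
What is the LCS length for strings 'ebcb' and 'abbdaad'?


DP table for LCS of 'ebcb' and 'abbdaad':
       a  b  b  d  a  a  d
    0  0  0  0  0  0  0  0
  e 0  0  0  0  0  0  0  0
  b 0  0  1  1  1  1  1  1
  c 0  0  1  1  1  1  1  1
  b 0  0  1  2  2  2  2  2
LCS: 'bb'
LCS length = 2

2


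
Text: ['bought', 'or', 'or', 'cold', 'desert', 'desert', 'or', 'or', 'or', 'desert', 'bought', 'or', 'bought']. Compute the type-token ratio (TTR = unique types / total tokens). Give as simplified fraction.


Tokens: 13
Unique types: ('bought', 'cold', 'desert', 'or') = 4
TTR = 4/13
Already in lowest terms.

4/13


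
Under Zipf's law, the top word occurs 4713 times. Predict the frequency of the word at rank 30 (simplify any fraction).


Zipf's law: freq(rank) = f1 / rank
f1 = 4713, rank = 30
freq = 4713 / 30
GCD(4713, 30) = 3
Simplified: 1571/10

1571/10


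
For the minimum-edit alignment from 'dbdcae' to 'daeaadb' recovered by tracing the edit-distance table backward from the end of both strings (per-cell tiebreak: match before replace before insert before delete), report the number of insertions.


Edit distance = 5. Backtracking from cell (6, 7) with preference match > replace > insert > delete,
then listing the resulting alignment 'dbdcae' -> 'daeaadb' left to right:
  Step 1: keep 'd'
  Step 2: replace b->a
  Step 3: replace d->e
  Step 4: replace c->a
  Step 5: keep 'a'
  Step 6: insert 'd' [insertion #1]
  Step 7: replace e->b
Total insertions: 1

1


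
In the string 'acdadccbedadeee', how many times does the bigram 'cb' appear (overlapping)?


Scanning 'acdadccbedadeee' for bigram 'cb':
  Position 0: 'ac' -> no
  Position 1: 'cd' -> no
  Position 2: 'da' -> no
  Position 3: 'ad' -> no
  Position 4: 'dc' -> no
  Position 5: 'cc' -> no
  Position 6: 'cb' -> MATCH
  Position 7: 'be' -> no
  Position 8: 'ed' -> no
  Position 9: 'da' -> no
  Position 10: 'ad' -> no
  Position 11: 'de' -> no
  Position 12: 'ee' -> no
  Position 13: 'ee' -> no
Total matches: 1

1


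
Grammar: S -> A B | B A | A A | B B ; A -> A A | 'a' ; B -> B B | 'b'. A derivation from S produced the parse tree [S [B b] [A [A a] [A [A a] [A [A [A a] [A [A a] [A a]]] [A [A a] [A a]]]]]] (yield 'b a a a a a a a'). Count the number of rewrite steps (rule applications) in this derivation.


Every bracketed nonterminal node [X ...] in the tree is produced by exactly one rule application.
Reading the tree off as a leftmost derivation:
  Step 1: S  =>  B A   (applied S -> B A)
  Step 2: B A  =>  b A   (applied B -> b)
  Step 3: b A  =>  b A A   (applied A -> A A)
  Step 4: b A A  =>  b a A   (applied A -> a)
  Step 5: b a A  =>  b a A A   (applied A -> A A)
  Step 6: b a A A  =>  b a a A   (applied A -> a)
  Step 7: b a a A  =>  b a a A A   (applied A -> A A)
  Step 8: b a a A A  =>  b a a A A A   (applied A -> A A)
  Step 9: b a a A A A  =>  b a a a A A   (applied A -> a)
  Step 10: b a a a A A  =>  b a a a A A A   (applied A -> A A)
  Step 11: b a a a A A A  =>  b a a a a A A   (applied A -> a)
  Step 12: b a a a a A A  =>  b a a a a a A   (applied A -> a)
  Step 13: b a a a a a A  =>  b a a a a a A A   (applied A -> A A)
  Step 14: b a a a a a A A  =>  b a a a a a a A   (applied A -> a)
  Step 15: b a a a a a a A  =>  b a a a a a a a   (applied A -> a)
Final yield: b a a a a a a a
Total rewrite steps: 15

15
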